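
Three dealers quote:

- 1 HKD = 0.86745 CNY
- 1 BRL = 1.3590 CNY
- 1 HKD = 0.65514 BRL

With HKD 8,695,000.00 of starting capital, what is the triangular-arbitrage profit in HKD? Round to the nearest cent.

Profitable loop is HKD → BRL → CNY → HKD:
HKD 8,695,000.00 × 0.65514 = BRL 5,696,442.30
BRL 5,696,442.30 × 1.3590 = CNY 7,741,465.09
CNY 7,741,465.09 ÷ 0.86745 = HKD 8,924,393.44
Profit = HKD 8,924,393.44 − HKD 8,695,000.00

Profit: HKD 229,393.44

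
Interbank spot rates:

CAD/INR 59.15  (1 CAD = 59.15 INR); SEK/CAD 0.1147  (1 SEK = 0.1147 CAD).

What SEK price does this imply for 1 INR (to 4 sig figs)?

INR/SEK = 0.1474

1 INR ÷ 59.15 = 0.0169062 CAD
0.0169062 CAD ÷ 0.1147 = 0.147395 SEK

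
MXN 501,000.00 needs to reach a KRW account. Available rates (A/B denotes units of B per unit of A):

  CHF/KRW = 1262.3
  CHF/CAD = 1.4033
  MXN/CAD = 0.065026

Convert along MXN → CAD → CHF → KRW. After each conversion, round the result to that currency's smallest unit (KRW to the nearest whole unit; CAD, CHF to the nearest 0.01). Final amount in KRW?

MXN 501,000.00 × 0.065026 = CAD 32,578.03
CAD 32,578.03 ÷ 1.4033 = CHF 23,215.30
CHF 23,215.30 × 1262.3 = KRW 29,304,673

KRW 29,304,673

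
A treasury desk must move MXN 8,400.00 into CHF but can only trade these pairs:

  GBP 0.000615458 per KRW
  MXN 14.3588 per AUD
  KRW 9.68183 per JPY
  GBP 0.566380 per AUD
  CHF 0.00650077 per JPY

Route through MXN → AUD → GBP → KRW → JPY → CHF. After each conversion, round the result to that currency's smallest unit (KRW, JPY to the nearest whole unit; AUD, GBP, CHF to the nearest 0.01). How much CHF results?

MXN 8,400.00 ÷ 14.3588 = AUD 585.01
AUD 585.01 × 0.566380 = GBP 331.34
GBP 331.34 ÷ 0.000615458 = KRW 538,363
KRW 538,363 ÷ 9.68183 = JPY 55,606
JPY 55,606 × 0.00650077 = CHF 361.48

CHF 361.48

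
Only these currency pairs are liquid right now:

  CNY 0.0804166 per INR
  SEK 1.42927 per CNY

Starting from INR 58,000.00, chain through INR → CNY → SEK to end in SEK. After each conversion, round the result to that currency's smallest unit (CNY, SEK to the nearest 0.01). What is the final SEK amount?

SEK 6,666.34

INR 58,000.00 × 0.0804166 = CNY 4,664.16
CNY 4,664.16 × 1.42927 = SEK 6,666.34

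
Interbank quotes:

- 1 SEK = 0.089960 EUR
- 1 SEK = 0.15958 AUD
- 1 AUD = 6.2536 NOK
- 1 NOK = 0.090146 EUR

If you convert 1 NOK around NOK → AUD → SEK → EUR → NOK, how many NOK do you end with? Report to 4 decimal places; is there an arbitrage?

Around NOK → AUD → SEK → EUR → NOK: 1 ÷ 6.2536 ÷ 0.15958 × 0.089960 ÷ 0.090146 = 0.999987
Product ≈ 1 (deviation 0.001%, within rounding noise).

1.0000 (no arbitrage)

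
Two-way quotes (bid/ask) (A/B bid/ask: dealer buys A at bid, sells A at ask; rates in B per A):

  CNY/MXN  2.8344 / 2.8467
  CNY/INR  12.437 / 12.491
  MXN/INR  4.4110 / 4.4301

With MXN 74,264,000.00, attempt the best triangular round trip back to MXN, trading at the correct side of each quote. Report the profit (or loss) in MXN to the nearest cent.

Net profit: MXN 68,600.41

Best loop MXN → INR → CNY → MXN:
MXN 74,264,000.00 × 4.4110 (sell MXN at bid) = INR 327,578,504.00
INR 327,578,504.00 ÷ 12.491 (buy CNY at ask) = CNY 26,225,162.44
CNY 26,225,162.44 × 2.8344 (sell CNY at bid) = MXN 74,332,600.41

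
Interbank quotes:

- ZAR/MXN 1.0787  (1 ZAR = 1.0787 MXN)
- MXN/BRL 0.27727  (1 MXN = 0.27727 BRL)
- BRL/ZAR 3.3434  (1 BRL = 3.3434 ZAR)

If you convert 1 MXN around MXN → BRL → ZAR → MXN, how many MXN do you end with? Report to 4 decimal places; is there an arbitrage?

Around MXN → BRL → ZAR → MXN: 1 × 0.27727 × 3.3434 × 1.0787 = 0.999981
Product ≈ 1 (deviation 0.002%, within rounding noise).

1.0000 (no arbitrage)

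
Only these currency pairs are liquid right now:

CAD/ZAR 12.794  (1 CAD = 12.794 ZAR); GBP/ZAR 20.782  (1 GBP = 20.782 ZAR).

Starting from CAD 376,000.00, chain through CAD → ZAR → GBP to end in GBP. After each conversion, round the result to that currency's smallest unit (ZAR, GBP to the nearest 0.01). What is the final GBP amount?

GBP 231,476.47

CAD 376,000.00 × 12.794 = ZAR 4,810,544.00
ZAR 4,810,544.00 ÷ 20.782 = GBP 231,476.47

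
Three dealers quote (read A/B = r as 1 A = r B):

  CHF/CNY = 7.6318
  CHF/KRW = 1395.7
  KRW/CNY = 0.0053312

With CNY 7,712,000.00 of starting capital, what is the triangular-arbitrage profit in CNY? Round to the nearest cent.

Profit: CNY 198,008.45

Profitable loop is CNY → KRW → CHF → CNY:
CNY 7,712,000.00 ÷ 0.0053312 = KRW 1,446,578,631
KRW 1,446,578,631 ÷ 1395.7 = CHF 1,036,453.84
CHF 1,036,453.84 × 7.6318 = CNY 7,910,008.45
Profit = CNY 7,910,008.45 − CNY 7,712,000.00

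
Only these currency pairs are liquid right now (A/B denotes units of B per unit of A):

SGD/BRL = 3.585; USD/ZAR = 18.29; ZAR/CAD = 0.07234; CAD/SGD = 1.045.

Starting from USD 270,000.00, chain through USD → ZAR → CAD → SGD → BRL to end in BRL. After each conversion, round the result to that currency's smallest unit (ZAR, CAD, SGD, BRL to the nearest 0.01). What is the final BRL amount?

BRL 1,338,324.49

USD 270,000.00 × 18.29 = ZAR 4,938,300.00
ZAR 4,938,300.00 × 0.07234 = CAD 357,236.62
CAD 357,236.62 × 1.045 = SGD 373,312.27
SGD 373,312.27 × 3.585 = BRL 1,338,324.49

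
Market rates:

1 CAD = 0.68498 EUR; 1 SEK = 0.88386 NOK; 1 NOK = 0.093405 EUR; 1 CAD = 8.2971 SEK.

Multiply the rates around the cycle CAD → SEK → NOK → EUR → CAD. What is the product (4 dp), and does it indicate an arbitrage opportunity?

1.0000 (no arbitrage)

Around CAD → SEK → NOK → EUR → CAD: 1 × 8.2971 × 0.88386 × 0.093405 ÷ 0.68498 = 1.000005
Product ≈ 1 (deviation 0.000%, within rounding noise).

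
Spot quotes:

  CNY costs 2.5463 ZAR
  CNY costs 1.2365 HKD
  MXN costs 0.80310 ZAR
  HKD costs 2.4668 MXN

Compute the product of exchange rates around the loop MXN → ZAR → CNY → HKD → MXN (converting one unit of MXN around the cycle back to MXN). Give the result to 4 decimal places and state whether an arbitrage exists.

Around MXN → ZAR → CNY → HKD → MXN: 1 × 0.80310 ÷ 2.5463 × 1.2365 × 2.4668 = 0.962029
Product < 1; profitable direction is MXN → HKD → CNY → ZAR → MXN.

0.9620 (arbitrage exists)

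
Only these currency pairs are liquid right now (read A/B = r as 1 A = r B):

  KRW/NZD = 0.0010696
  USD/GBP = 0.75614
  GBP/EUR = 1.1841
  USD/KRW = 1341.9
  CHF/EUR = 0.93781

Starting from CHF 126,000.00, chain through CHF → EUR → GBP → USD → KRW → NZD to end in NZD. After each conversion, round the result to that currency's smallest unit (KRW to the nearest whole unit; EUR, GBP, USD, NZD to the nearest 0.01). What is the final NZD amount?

CHF 126,000.00 × 0.93781 = EUR 118,164.06
EUR 118,164.06 ÷ 1.1841 = GBP 99,792.30
GBP 99,792.30 ÷ 0.75614 = USD 131,975.96
USD 131,975.96 × 1341.9 = KRW 177,098,541
KRW 177,098,541 × 0.0010696 = NZD 189,424.60

NZD 189,424.60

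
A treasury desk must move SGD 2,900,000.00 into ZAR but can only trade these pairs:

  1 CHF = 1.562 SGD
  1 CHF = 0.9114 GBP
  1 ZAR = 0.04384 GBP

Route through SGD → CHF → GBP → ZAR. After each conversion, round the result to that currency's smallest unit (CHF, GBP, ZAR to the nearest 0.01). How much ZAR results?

SGD 2,900,000.00 ÷ 1.562 = CHF 1,856,594.11
CHF 1,856,594.11 × 0.9114 = GBP 1,692,099.87
GBP 1,692,099.87 ÷ 0.04384 = ZAR 38,597,168.57

ZAR 38,597,168.57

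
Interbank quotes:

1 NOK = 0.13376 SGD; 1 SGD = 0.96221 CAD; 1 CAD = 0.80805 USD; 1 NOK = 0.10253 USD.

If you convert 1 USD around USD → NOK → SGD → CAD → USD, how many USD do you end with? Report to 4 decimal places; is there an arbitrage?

1.0143 (arbitrage exists)

Around USD → NOK → SGD → CAD → USD: 1 ÷ 0.10253 × 0.13376 × 0.96221 × 0.80805 = 1.014340
Product > 1; profitable direction is USD → NOK → SGD → CAD → USD.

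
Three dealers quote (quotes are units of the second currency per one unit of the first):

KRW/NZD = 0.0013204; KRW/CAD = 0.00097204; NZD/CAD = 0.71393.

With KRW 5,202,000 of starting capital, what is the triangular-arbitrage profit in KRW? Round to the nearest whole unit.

Profit: KRW 162,056

Profitable loop is KRW → CAD → NZD → KRW:
KRW 5,202,000 × 0.00097204 = CAD 5,056.55
CAD 5,056.55 ÷ 0.71393 = NZD 7,082.70
NZD 7,082.70 ÷ 0.0013204 = KRW 5,364,056
Profit = KRW 5,364,056 − KRW 5,202,000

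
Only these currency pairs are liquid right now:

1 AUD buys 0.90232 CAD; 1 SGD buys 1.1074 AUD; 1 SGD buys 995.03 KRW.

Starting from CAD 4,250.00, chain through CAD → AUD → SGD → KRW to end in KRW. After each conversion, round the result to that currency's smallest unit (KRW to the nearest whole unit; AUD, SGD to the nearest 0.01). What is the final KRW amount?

CAD 4,250.00 ÷ 0.90232 = AUD 4,710.08
AUD 4,710.08 ÷ 1.1074 = SGD 4,253.28
SGD 4,253.28 × 995.03 = KRW 4,232,141

KRW 4,232,141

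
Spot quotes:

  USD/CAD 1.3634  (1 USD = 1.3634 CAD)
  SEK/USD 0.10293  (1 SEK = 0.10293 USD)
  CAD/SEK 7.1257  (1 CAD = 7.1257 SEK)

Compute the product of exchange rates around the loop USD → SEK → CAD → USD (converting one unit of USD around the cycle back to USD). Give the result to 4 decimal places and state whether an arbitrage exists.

1.0000 (no arbitrage)

Around USD → SEK → CAD → USD: 1 ÷ 0.10293 ÷ 7.1257 ÷ 1.3634 = 1.000017
Product ≈ 1 (deviation 0.002%, within rounding noise).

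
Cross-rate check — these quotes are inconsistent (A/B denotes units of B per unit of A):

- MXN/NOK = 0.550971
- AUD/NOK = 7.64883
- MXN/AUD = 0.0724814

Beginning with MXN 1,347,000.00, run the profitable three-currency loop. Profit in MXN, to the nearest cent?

Profitable loop is MXN → AUD → NOK → MXN:
MXN 1,347,000.00 × 0.0724814 = AUD 97,632.45
AUD 97,632.45 × 7.64883 = NOK 746,773.98
NOK 746,773.98 ÷ 0.550971 = MXN 1,355,378.02
Profit = MXN 1,355,378.02 − MXN 1,347,000.00

Profit: MXN 8,378.02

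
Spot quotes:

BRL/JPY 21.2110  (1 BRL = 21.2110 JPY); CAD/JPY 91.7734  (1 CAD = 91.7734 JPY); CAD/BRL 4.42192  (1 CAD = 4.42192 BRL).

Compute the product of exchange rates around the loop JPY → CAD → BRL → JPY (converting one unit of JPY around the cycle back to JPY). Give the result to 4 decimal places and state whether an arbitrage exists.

Around JPY → CAD → BRL → JPY: 1 ÷ 91.7734 × 4.42192 × 21.2110 = 1.022010
Product > 1; profitable direction is JPY → CAD → BRL → JPY.

1.0220 (arbitrage exists)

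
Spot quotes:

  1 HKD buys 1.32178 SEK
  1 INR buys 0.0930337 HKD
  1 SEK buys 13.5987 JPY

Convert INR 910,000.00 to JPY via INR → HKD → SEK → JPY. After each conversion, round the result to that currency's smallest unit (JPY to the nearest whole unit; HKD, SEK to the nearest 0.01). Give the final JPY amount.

INR 910,000.00 × 0.0930337 = HKD 84,660.67
HKD 84,660.67 × 1.32178 = SEK 111,902.78
SEK 111,902.78 × 13.5987 = JPY 1,521,732

JPY 1,521,732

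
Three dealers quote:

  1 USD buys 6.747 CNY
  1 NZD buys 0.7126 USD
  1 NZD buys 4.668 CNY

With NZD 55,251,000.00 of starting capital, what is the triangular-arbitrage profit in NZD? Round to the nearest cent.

Profit: NZD 1,656,017.34

Profitable loop is NZD → USD → CNY → NZD:
NZD 55,251,000.00 × 0.7126 = USD 39,371,862.60
USD 39,371,862.60 × 6.747 = CNY 265,641,956.96
CNY 265,641,956.96 ÷ 4.668 = NZD 56,907,017.34
Profit = NZD 56,907,017.34 − NZD 55,251,000.00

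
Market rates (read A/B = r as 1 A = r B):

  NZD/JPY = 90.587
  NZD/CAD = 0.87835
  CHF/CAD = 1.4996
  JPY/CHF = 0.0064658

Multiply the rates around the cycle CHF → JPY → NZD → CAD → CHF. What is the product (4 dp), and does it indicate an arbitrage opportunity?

1.0000 (no arbitrage)

Around CHF → JPY → NZD → CAD → CHF: 1 ÷ 0.0064658 ÷ 90.587 × 0.87835 ÷ 1.4996 = 1.000009
Product ≈ 1 (deviation 0.001%, within rounding noise).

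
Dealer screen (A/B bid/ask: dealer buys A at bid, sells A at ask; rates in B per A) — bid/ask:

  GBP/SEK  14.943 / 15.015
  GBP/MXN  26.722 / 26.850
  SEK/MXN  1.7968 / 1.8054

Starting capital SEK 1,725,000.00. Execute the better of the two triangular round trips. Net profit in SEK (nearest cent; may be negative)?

Best loop SEK → MXN → GBP → SEK:
SEK 1,725,000.00 × 1.7968 (sell SEK at bid) = MXN 3,099,480.00
MXN 3,099,480.00 ÷ 26.850 (buy GBP at ask) = GBP 115,436.87
GBP 115,436.87 × 14.943 (sell GBP at bid) = SEK 1,724,973.17

Net result: SEK -26.83 (no profitable arbitrage after spreads)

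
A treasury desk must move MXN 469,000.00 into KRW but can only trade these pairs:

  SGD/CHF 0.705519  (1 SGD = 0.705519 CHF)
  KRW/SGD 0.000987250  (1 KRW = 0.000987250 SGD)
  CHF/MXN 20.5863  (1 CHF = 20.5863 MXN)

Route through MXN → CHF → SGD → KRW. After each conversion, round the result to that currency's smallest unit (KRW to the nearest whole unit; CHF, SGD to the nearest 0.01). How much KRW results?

MXN 469,000.00 ÷ 20.5863 = CHF 22,782.14
CHF 22,782.14 ÷ 0.705519 = SGD 32,291.32
SGD 32,291.32 ÷ 0.000987250 = KRW 32,708,351

KRW 32,708,351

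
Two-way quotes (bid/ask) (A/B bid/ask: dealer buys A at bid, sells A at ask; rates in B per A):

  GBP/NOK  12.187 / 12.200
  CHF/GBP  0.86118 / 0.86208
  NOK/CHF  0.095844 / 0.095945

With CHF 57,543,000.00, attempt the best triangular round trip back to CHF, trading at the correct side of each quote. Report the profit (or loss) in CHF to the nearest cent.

Net profit: CHF 339,619.48

Best loop CHF → GBP → NOK → CHF:
CHF 57,543,000.00 × 0.86118 (sell CHF at bid) = GBP 49,554,880.74
GBP 49,554,880.74 × 12.187 (sell GBP at bid) = NOK 603,925,331.58
NOK 603,925,331.58 × 0.095844 (sell NOK at bid) = CHF 57,882,619.48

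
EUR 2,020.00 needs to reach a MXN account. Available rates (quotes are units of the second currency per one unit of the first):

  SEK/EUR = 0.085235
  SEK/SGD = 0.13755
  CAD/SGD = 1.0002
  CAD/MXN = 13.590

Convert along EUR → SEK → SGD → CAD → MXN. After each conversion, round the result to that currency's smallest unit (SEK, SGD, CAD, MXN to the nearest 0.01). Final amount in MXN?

EUR 2,020.00 ÷ 0.085235 = SEK 23,699.18
SEK 23,699.18 × 0.13755 = SGD 3,259.82
SGD 3,259.82 ÷ 1.0002 = CAD 3,259.17
CAD 3,259.17 × 13.590 = MXN 44,292.12

MXN 44,292.12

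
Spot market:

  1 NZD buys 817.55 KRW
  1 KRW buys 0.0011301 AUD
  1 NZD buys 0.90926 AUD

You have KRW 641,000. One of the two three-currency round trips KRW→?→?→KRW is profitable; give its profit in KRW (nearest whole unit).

Profitable loop is KRW → AUD → NZD → KRW:
KRW 641,000 × 0.0011301 = AUD 724.39
AUD 724.39 ÷ 0.90926 = NZD 796.69
NZD 796.69 × 817.55 = KRW 651,330
Profit = KRW 651,330 − KRW 641,000

Profit: KRW 10,330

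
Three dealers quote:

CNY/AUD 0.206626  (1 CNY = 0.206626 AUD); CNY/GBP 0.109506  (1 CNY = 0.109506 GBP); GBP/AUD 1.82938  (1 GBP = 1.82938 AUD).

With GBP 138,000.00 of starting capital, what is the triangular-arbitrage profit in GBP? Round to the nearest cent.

Profit: GBP 4,338.44

Profitable loop is GBP → CNY → AUD → GBP:
GBP 138,000.00 ÷ 0.109506 = CNY 1,260,204.92
CNY 1,260,204.92 × 0.206626 = AUD 260,391.10
AUD 260,391.10 ÷ 1.82938 = GBP 142,338.44
Profit = GBP 142,338.44 − GBP 138,000.00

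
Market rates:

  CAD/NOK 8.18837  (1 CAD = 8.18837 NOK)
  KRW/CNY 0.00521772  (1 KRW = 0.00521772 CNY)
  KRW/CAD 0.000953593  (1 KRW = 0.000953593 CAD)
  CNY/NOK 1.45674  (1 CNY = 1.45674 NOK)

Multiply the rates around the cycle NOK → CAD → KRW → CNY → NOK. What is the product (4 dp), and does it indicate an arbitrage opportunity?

Around NOK → CAD → KRW → CNY → NOK: 1 ÷ 8.18837 ÷ 0.000953593 × 0.00521772 × 1.45674 = 0.973425
Product < 1; profitable direction is NOK → CNY → KRW → CAD → NOK.

0.9734 (arbitrage exists)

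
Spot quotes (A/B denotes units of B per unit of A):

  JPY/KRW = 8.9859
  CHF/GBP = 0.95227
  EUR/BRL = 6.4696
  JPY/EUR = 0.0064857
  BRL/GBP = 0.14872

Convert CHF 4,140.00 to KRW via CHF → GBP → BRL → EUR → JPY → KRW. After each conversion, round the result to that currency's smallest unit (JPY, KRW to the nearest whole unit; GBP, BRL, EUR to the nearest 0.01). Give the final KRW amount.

KRW 5,676,995

CHF 4,140.00 × 0.95227 = GBP 3,942.40
GBP 3,942.40 ÷ 0.14872 = BRL 26,508.88
BRL 26,508.88 ÷ 6.4696 = EUR 4,097.45
EUR 4,097.45 ÷ 0.0064857 = JPY 631,767
JPY 631,767 × 8.9859 = KRW 5,676,995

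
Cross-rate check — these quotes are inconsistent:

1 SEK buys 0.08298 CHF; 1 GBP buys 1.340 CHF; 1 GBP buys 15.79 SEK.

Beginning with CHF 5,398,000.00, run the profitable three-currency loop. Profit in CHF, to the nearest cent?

Profitable loop is CHF → SEK → GBP → CHF:
CHF 5,398,000.00 ÷ 0.08298 = SEK 65,051,819.72
SEK 65,051,819.72 ÷ 15.79 = GBP 4,119,811.25
GBP 4,119,811.25 × 1.340 = CHF 5,520,547.08
Profit = CHF 5,520,547.08 − CHF 5,398,000.00

Profit: CHF 122,547.08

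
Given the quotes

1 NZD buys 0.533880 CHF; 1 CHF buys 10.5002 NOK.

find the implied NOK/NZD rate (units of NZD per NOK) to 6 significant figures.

1 NOK ÷ 10.5002 = 0.0952363 CHF
0.0952363 CHF ÷ 0.533880 = 0.178385 NZD

NOK/NZD = 0.178385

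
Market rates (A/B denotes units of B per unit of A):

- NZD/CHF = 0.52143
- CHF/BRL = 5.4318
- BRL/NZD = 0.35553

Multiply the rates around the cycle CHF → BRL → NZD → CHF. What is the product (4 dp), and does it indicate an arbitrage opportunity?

Around CHF → BRL → NZD → CHF: 1 × 5.4318 × 0.35553 × 0.52143 = 1.006969
Product > 1; profitable direction is CHF → BRL → NZD → CHF.

1.0070 (arbitrage exists)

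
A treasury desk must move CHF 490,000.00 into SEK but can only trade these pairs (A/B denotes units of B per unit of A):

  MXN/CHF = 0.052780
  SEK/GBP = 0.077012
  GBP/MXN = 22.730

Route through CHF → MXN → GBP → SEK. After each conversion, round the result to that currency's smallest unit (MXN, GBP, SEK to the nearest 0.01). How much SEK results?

SEK 5,303,576.72

CHF 490,000.00 ÷ 0.052780 = MXN 9,283,819.63
MXN 9,283,819.63 ÷ 22.730 = GBP 408,439.05
GBP 408,439.05 ÷ 0.077012 = SEK 5,303,576.72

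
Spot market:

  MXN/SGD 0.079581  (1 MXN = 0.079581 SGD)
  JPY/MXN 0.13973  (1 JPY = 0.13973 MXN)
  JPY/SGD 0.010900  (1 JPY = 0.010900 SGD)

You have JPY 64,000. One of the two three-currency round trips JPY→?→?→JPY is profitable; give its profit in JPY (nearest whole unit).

Profitable loop is JPY → MXN → SGD → JPY:
JPY 64,000 × 0.13973 = MXN 8,942.72
MXN 8,942.72 × 0.079581 = SGD 711.67
SGD 711.67 ÷ 0.010900 = JPY 65,291
Profit = JPY 65,291 − JPY 64,000

Profit: JPY 1,291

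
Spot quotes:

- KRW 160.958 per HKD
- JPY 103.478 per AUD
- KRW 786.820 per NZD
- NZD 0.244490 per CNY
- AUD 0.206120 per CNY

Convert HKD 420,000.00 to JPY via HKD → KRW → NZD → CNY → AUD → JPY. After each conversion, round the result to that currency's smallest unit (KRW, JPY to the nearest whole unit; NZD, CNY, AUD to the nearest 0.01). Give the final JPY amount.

JPY 7,495,378

HKD 420,000.00 × 160.958 = KRW 67,602,360
KRW 67,602,360 ÷ 786.820 = NZD 85,918.46
NZD 85,918.46 ÷ 0.244490 = CNY 351,419.12
CNY 351,419.12 × 0.206120 = AUD 72,434.51
AUD 72,434.51 × 103.478 = JPY 7,495,378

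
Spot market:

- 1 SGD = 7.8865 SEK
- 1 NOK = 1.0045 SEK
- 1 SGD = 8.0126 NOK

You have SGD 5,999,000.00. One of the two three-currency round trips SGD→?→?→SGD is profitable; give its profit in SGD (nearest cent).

Profit: SGD 123,347.24

Profitable loop is SGD → NOK → SEK → SGD:
SGD 5,999,000.00 × 8.0126 = NOK 48,067,587.40
NOK 48,067,587.40 × 1.0045 = SEK 48,283,891.54
SEK 48,283,891.54 ÷ 7.8865 = SGD 6,122,347.24
Profit = SGD 6,122,347.24 − SGD 5,999,000.00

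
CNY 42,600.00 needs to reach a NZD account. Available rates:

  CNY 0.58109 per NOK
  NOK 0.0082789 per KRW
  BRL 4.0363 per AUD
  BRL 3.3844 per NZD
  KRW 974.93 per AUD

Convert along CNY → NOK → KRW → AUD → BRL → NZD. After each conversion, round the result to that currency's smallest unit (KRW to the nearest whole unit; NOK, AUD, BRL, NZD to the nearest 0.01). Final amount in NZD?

CNY 42,600.00 ÷ 0.58109 = NOK 73,310.50
NOK 73,310.50 ÷ 0.0082789 = KRW 8,855,102
KRW 8,855,102 ÷ 974.93 = AUD 9,082.81
AUD 9,082.81 × 4.0363 = BRL 36,660.95
BRL 36,660.95 ÷ 3.3844 = NZD 10,832.33

NZD 10,832.33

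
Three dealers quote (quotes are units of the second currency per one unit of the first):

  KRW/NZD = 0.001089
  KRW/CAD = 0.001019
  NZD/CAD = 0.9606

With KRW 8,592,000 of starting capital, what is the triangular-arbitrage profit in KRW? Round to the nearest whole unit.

Profit: KRW 228,446

Profitable loop is KRW → NZD → CAD → KRW:
KRW 8,592,000 × 0.001089 = NZD 9,356.69
NZD 9,356.69 × 0.9606 = CAD 8,988.03
CAD 8,988.03 ÷ 0.001019 = KRW 8,820,446
Profit = KRW 8,820,446 − KRW 8,592,000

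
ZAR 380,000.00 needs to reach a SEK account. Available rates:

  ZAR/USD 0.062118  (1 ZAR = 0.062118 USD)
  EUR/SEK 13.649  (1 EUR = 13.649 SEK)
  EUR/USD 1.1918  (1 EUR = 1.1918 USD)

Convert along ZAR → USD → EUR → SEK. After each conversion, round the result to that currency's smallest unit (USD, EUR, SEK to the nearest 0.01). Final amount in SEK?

ZAR 380,000.00 × 0.062118 = USD 23,604.84
USD 23,604.84 ÷ 1.1918 = EUR 19,806.04
EUR 19,806.04 × 13.649 = SEK 270,332.64

SEK 270,332.64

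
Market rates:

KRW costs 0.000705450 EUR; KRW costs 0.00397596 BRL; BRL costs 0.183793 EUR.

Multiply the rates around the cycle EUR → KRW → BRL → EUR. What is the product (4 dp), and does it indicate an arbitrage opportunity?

Around EUR → KRW → BRL → EUR: 1 ÷ 0.000705450 × 0.00397596 × 0.183793 = 1.035869
Product > 1; profitable direction is EUR → KRW → BRL → EUR.

1.0359 (arbitrage exists)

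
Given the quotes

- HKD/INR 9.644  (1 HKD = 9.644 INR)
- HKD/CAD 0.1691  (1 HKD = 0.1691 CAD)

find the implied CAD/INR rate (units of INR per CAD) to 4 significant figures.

1 CAD ÷ 0.1691 = 5.91366 HKD
5.91366 HKD × 9.644 = 57.0313 INR

CAD/INR = 57.03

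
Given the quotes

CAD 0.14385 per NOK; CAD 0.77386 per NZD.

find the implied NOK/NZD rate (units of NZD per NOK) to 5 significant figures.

NOK/NZD = 0.18589

1 NOK × 0.14385 = 0.14385 CAD
0.14385 CAD ÷ 0.77386 = 0.185886 NZD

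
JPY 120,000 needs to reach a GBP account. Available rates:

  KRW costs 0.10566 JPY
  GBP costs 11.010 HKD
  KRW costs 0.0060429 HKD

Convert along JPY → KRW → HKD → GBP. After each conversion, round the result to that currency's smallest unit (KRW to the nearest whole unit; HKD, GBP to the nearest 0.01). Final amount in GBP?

GBP 623.35

JPY 120,000 ÷ 0.10566 = KRW 1,135,718
KRW 1,135,718 × 0.0060429 = HKD 6,863.03
HKD 6,863.03 ÷ 11.010 = GBP 623.35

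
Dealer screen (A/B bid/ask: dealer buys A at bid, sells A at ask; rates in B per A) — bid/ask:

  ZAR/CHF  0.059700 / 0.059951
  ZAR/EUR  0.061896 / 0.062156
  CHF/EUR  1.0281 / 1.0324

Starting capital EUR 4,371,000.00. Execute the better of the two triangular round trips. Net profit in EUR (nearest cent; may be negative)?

Net profit: EUR 182.74

Best loop EUR → CHF → ZAR → EUR:
EUR 4,371,000.00 ÷ 1.0324 (buy CHF at ask) = CHF 4,233,824.10
CHF 4,233,824.10 ÷ 0.059951 (buy ZAR at ask) = ZAR 70,621,409.14
ZAR 70,621,409.14 × 0.061896 (sell ZAR at bid) = EUR 4,371,182.74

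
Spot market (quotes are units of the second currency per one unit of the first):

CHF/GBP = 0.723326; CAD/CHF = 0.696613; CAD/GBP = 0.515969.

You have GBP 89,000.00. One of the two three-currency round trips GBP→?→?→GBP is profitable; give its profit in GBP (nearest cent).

Profit: GBP 2,135.58

Profitable loop is GBP → CHF → CAD → GBP:
GBP 89,000.00 ÷ 0.723326 = CHF 123,042.72
CHF 123,042.72 ÷ 0.696613 = CAD 176,629.95
CAD 176,629.95 × 0.515969 = GBP 91,135.58
Profit = GBP 91,135.58 − GBP 89,000.00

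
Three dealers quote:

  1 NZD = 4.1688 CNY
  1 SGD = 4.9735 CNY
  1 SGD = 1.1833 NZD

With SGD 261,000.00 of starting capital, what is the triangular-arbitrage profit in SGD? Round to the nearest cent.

Profit: SGD 2,145.96

Profitable loop is SGD → CNY → NZD → SGD:
SGD 261,000.00 × 4.9735 = CNY 1,298,083.50
CNY 1,298,083.50 ÷ 4.1688 = NZD 311,380.61
NZD 311,380.61 ÷ 1.1833 = SGD 263,145.96
Profit = SGD 263,145.96 − SGD 261,000.00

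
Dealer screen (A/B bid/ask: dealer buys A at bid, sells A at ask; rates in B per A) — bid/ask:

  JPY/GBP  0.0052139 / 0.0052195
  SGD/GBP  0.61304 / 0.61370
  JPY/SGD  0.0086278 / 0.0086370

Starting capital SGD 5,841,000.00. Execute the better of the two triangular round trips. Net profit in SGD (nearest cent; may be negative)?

Best loop SGD → GBP → JPY → SGD:
SGD 5,841,000.00 × 0.61304 (sell SGD at bid) = GBP 3,580,766.64
GBP 3,580,766.64 ÷ 0.0052195 (buy JPY at ask) = JPY 686,036,333
JPY 686,036,333 × 0.0086278 (sell JPY at bid) = SGD 5,918,984.27

Net profit: SGD 77,984.27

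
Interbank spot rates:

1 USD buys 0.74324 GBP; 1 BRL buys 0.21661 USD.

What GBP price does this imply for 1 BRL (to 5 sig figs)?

BRL/GBP = 0.16099

1 BRL × 0.21661 = 0.21661 USD
0.21661 USD × 0.74324 = 0.160993 GBP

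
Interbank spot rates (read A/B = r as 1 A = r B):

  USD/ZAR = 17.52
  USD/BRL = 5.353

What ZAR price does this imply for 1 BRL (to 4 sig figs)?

1 BRL ÷ 5.353 = 0.186811 USD
0.186811 USD × 17.52 = 3.27293 ZAR

BRL/ZAR = 3.273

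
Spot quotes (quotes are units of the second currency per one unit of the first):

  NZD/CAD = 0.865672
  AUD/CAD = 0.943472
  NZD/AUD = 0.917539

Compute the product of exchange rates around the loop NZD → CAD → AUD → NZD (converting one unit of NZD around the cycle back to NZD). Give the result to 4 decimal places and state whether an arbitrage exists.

1.0000 (no arbitrage)

Around NZD → CAD → AUD → NZD: 1 × 0.865672 ÷ 0.943472 ÷ 0.917539 = 1.000000
Product ≈ 1 (deviation 0.000%, within rounding noise).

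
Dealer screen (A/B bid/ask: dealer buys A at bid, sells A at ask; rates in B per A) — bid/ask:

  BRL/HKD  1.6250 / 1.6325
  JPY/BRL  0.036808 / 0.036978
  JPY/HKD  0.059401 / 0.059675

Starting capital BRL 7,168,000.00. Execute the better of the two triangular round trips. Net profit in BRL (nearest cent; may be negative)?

Net profit: BRL 16,576.19

Best loop BRL → HKD → JPY → BRL:
BRL 7,168,000.00 × 1.6250 (sell BRL at bid) = HKD 11,648,000.00
HKD 11,648,000.00 ÷ 0.059675 (buy JPY at ask) = JPY 195,190,616
JPY 195,190,616 × 0.036808 (sell JPY at bid) = BRL 7,184,576.19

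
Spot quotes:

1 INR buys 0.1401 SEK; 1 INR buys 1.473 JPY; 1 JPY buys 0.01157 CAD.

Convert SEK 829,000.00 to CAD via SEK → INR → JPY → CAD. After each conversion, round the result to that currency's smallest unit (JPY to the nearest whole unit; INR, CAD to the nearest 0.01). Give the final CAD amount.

CAD 100,844.57

SEK 829,000.00 ÷ 0.1401 = INR 5,917,202.00
INR 5,917,202.00 × 1.473 = JPY 8,716,039
JPY 8,716,039 × 0.01157 = CAD 100,844.57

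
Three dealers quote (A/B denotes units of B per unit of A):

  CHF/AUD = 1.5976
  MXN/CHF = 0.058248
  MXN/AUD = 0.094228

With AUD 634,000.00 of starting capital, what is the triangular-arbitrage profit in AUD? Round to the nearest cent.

Profitable loop is AUD → CHF → MXN → AUD:
AUD 634,000.00 ÷ 1.5976 = CHF 396,845.27
CHF 396,845.27 ÷ 0.058248 = MXN 6,813,028.22
MXN 6,813,028.22 × 0.094228 = AUD 641,978.02
Profit = AUD 641,978.02 − AUD 634,000.00

Profit: AUD 7,978.02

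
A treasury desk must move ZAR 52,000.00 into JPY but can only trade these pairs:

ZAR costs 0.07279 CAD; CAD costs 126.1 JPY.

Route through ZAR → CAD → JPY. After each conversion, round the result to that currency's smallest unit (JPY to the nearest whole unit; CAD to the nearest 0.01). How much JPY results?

ZAR 52,000.00 × 0.07279 = CAD 3,785.08
CAD 3,785.08 × 126.1 = JPY 477,299

JPY 477,299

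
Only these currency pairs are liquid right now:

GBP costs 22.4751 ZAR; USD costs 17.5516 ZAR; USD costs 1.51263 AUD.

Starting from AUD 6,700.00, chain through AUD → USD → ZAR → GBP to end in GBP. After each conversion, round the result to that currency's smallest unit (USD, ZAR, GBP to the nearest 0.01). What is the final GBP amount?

GBP 3,459.05

AUD 6,700.00 ÷ 1.51263 = USD 4,429.37
USD 4,429.37 × 17.5516 = ZAR 77,742.53
ZAR 77,742.53 ÷ 22.4751 = GBP 3,459.05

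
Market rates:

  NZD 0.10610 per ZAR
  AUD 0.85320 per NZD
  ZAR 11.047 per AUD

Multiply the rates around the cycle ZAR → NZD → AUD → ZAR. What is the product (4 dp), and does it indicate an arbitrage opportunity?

1.0000 (no arbitrage)

Around ZAR → NZD → AUD → ZAR: 1 × 0.10610 × 0.85320 × 11.047 = 1.000024
Product ≈ 1 (deviation 0.002%, within rounding noise).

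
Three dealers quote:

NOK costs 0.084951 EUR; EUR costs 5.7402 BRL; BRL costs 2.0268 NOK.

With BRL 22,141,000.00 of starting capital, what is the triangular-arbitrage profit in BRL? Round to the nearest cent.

Profitable loop is BRL → EUR → NOK → BRL:
BRL 22,141,000.00 ÷ 5.7402 = EUR 3,857,182.68
EUR 3,857,182.68 ÷ 0.084951 = NOK 45,404,794.25
NOK 45,404,794.25 ÷ 2.0268 = BRL 22,402,207.55
Profit = BRL 22,402,207.55 − BRL 22,141,000.00

Profit: BRL 261,207.55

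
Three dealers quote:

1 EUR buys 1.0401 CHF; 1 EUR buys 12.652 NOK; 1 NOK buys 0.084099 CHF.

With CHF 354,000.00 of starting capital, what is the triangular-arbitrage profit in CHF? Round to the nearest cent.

Profit: CHF 8,141.40

Profitable loop is CHF → EUR → NOK → CHF:
CHF 354,000.00 ÷ 1.0401 = EUR 340,351.89
EUR 340,351.89 × 12.652 = NOK 4,306,132.10
NOK 4,306,132.10 × 0.084099 = CHF 362,141.40
Profit = CHF 362,141.40 − CHF 354,000.00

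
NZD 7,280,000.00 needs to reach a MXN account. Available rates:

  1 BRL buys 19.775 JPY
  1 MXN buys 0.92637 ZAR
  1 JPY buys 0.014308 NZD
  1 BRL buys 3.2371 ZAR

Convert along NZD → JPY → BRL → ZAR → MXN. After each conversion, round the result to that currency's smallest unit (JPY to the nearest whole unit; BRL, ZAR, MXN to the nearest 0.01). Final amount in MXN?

NZD 7,280,000.00 ÷ 0.014308 = JPY 508,806,262
JPY 508,806,262 ÷ 19.775 = BRL 25,729,773.05
BRL 25,729,773.05 × 3.2371 = ZAR 83,289,848.34
ZAR 83,289,848.34 ÷ 0.92637 = MXN 89,909,915.41

MXN 89,909,915.41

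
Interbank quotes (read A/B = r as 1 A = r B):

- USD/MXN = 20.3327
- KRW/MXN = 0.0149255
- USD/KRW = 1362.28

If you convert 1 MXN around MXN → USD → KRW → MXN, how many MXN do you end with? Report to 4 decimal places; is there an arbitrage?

1.0000 (no arbitrage)

Around MXN → USD → KRW → MXN: 1 ÷ 20.3327 × 1362.28 × 0.0149255 = 1.000000
Product ≈ 1 (deviation 0.000%, within rounding noise).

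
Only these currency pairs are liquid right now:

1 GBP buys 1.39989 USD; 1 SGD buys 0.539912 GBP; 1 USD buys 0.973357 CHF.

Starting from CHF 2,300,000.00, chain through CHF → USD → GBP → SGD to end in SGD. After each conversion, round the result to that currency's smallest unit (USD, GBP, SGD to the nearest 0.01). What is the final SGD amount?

SGD 3,126,358.57

CHF 2,300,000.00 ÷ 0.973357 = USD 2,362,956.24
USD 2,362,956.24 ÷ 1.39989 = GBP 1,687,958.51
GBP 1,687,958.51 ÷ 0.539912 = SGD 3,126,358.57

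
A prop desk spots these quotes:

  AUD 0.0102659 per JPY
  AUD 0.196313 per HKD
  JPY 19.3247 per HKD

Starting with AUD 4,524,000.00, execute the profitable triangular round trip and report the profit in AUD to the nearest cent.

Profitable loop is AUD → HKD → JPY → AUD:
AUD 4,524,000.00 ÷ 0.196313 = HKD 23,044,831.47
HKD 23,044,831.47 × 19.3247 = JPY 445,334,455
JPY 445,334,455 × 0.0102659 = AUD 4,571,758.98
Profit = AUD 4,571,758.98 − AUD 4,524,000.00

Profit: AUD 47,758.98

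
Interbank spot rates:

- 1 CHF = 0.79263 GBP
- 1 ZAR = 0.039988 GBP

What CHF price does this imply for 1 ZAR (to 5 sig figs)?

1 ZAR × 0.039988 = 0.039988 GBP
0.039988 GBP ÷ 0.79263 = 0.0504498 CHF

ZAR/CHF = 0.050450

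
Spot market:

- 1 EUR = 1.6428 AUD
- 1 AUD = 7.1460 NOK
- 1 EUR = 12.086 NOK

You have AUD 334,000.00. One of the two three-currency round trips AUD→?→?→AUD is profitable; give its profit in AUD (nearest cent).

Profitable loop is AUD → EUR → NOK → AUD:
AUD 334,000.00 ÷ 1.6428 = EUR 203,311.42
EUR 203,311.42 × 12.086 = NOK 2,457,221.82
NOK 2,457,221.82 ÷ 7.1460 = AUD 343,859.76
Profit = AUD 343,859.76 − AUD 334,000.00

Profit: AUD 9,859.76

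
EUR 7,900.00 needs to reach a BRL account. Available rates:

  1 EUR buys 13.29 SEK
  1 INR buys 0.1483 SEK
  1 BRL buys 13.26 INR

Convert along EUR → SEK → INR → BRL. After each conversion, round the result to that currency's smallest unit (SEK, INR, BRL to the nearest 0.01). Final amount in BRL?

EUR 7,900.00 × 13.29 = SEK 104,991.00
SEK 104,991.00 ÷ 0.1483 = INR 707,963.59
INR 707,963.59 ÷ 13.26 = BRL 53,390.92

BRL 53,390.92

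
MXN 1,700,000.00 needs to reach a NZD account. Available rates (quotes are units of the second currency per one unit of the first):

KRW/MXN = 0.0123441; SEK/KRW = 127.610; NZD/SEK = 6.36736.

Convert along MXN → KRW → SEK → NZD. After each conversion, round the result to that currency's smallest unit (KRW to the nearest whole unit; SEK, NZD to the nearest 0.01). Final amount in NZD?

NZD 169,490.51

MXN 1,700,000.00 ÷ 0.0123441 = KRW 137,717,614
KRW 137,717,614 ÷ 127.610 = SEK 1,079,207.07
SEK 1,079,207.07 ÷ 6.36736 = NZD 169,490.51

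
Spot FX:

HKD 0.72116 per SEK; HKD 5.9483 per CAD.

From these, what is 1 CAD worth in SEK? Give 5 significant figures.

1 CAD × 5.9483 = 5.9483 HKD
5.9483 HKD ÷ 0.72116 = 8.24824 SEK

CAD/SEK = 8.2482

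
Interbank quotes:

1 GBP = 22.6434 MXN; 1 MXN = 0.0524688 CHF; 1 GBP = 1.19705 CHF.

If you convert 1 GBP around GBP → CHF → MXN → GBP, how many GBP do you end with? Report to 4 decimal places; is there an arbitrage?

Around GBP → CHF → MXN → GBP: 1 × 1.19705 ÷ 0.0524688 ÷ 22.6434 = 1.007557
Product > 1; profitable direction is GBP → CHF → MXN → GBP.

1.0076 (arbitrage exists)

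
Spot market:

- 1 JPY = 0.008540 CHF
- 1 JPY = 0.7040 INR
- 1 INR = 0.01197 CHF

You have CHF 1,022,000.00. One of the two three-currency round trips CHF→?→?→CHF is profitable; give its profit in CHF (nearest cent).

Profitable loop is CHF → INR → JPY → CHF:
CHF 1,022,000.00 ÷ 0.01197 = INR 85,380,116.96
INR 85,380,116.96 ÷ 0.7040 = JPY 121,278,575
JPY 121,278,575 × 0.008540 = CHF 1,035,719.03
Profit = CHF 1,035,719.03 − CHF 1,022,000.00

Profit: CHF 13,719.03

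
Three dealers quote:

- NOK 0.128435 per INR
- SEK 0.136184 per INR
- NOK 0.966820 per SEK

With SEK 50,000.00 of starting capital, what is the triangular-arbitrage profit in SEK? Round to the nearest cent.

Profitable loop is SEK → NOK → INR → SEK:
SEK 50,000.00 × 0.966820 = NOK 48,341.00
NOK 48,341.00 ÷ 0.128435 = INR 376,384.94
INR 376,384.94 × 0.136184 = SEK 51,257.61
Profit = SEK 51,257.61 − SEK 50,000.00

Profit: SEK 1,257.61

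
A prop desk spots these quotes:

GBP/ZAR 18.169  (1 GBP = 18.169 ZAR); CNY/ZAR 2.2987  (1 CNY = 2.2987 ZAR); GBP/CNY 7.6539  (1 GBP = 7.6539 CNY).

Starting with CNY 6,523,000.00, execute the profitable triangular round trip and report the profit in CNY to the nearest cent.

Profitable loop is CNY → GBP → ZAR → CNY:
CNY 6,523,000.00 ÷ 7.6539 = GBP 852,245.26
GBP 852,245.26 × 18.169 = ZAR 15,484,444.14
ZAR 15,484,444.14 ÷ 2.2987 = CNY 6,736,174.42
Profit = CNY 6,736,174.42 − CNY 6,523,000.00

Profit: CNY 213,174.42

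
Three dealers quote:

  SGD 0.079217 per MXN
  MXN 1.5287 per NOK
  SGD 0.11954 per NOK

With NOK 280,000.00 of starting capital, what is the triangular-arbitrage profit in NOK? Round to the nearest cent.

Profitable loop is NOK → MXN → SGD → NOK:
NOK 280,000.00 × 1.5287 = MXN 428,036.00
MXN 428,036.00 × 0.079217 = SGD 33,907.73
SGD 33,907.73 ÷ 0.11954 = NOK 283,651.73
Profit = NOK 283,651.73 − NOK 280,000.00

Profit: NOK 3,651.73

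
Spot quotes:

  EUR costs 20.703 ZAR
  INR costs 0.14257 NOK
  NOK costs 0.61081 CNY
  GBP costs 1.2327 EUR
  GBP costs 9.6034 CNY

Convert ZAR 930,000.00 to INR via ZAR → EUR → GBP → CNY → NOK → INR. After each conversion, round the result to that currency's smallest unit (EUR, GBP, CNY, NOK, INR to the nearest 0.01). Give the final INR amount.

ZAR 930,000.00 ÷ 20.703 = EUR 44,921.03
EUR 44,921.03 ÷ 1.2327 = GBP 36,441.17
GBP 36,441.17 × 9.6034 = CNY 349,959.13
CNY 349,959.13 ÷ 0.61081 = NOK 572,942.70
NOK 572,942.70 ÷ 0.14257 = INR 4,018,676.44

INR 4,018,676.44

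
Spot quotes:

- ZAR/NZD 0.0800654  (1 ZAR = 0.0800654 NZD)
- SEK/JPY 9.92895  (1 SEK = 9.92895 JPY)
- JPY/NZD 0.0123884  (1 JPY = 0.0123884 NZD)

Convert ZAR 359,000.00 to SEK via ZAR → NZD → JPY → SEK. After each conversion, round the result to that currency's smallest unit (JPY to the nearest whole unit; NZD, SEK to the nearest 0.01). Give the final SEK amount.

SEK 233,679.59

ZAR 359,000.00 × 0.0800654 = NZD 28,743.48
NZD 28,743.48 ÷ 0.0123884 = JPY 2,320,193
JPY 2,320,193 ÷ 9.92895 = SEK 233,679.59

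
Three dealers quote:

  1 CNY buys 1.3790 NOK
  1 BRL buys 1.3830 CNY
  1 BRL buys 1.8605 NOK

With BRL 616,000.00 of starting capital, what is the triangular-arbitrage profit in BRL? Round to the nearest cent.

Profitable loop is BRL → CNY → NOK → BRL:
BRL 616,000.00 × 1.3830 = CNY 851,928.00
CNY 851,928.00 × 1.3790 = NOK 1,174,808.71
NOK 1,174,808.71 ÷ 1.8605 = BRL 631,447.84
Profit = BRL 631,447.84 − BRL 616,000.00

Profit: BRL 15,447.84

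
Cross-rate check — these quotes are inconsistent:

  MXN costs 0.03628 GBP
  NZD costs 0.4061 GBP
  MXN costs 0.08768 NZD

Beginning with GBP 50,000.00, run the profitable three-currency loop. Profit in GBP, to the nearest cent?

Profit: GBP 945.26

Profitable loop is GBP → NZD → MXN → GBP:
GBP 50,000.00 ÷ 0.4061 = NZD 123,122.38
NZD 123,122.38 ÷ 0.08768 = MXN 1,404,224.27
MXN 1,404,224.27 × 0.03628 = GBP 50,945.26
Profit = GBP 50,945.26 − GBP 50,000.00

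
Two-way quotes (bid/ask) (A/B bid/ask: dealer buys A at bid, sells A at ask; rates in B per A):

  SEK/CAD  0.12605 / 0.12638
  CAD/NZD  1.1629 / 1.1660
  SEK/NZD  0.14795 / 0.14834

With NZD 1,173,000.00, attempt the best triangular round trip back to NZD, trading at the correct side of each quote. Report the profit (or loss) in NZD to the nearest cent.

Net profit: NZD 4,703.81

Best loop NZD → CAD → SEK → NZD:
NZD 1,173,000.00 ÷ 1.1660 (buy CAD at ask) = CAD 1,006,003.43
CAD 1,006,003.43 ÷ 0.12638 (buy SEK at ask) = SEK 7,960,147.42
SEK 7,960,147.42 × 0.14795 (sell SEK at bid) = NZD 1,177,703.81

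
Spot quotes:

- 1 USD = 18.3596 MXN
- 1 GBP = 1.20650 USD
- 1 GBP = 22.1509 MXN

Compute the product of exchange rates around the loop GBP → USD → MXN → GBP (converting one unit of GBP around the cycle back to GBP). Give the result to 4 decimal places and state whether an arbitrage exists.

1.0000 (no arbitrage)

Around GBP → USD → MXN → GBP: 1 × 1.20650 × 18.3596 ÷ 22.1509 = 0.999998
Product ≈ 1 (deviation 0.000%, within rounding noise).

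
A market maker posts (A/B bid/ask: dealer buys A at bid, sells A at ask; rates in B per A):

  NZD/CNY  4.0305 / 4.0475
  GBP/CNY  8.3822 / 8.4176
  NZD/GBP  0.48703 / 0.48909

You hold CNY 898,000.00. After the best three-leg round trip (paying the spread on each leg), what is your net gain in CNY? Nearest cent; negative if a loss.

Best loop CNY → NZD → GBP → CNY:
CNY 898,000.00 ÷ 4.0475 (buy NZD at ask) = NZD 221,865.35
NZD 221,865.35 × 0.48703 (sell NZD at bid) = GBP 108,055.08
GBP 108,055.08 × 8.3822 (sell GBP at bid) = CNY 905,739.30

Net profit: CNY 7,739.30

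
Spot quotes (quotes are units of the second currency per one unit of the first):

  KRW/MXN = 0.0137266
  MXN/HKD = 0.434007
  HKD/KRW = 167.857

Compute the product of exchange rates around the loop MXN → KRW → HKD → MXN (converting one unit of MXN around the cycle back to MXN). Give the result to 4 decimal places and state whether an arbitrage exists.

1.0000 (no arbitrage)

Around MXN → KRW → HKD → MXN: 1 ÷ 0.0137266 ÷ 167.857 ÷ 0.434007 = 1.000002
Product ≈ 1 (deviation 0.000%, within rounding noise).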